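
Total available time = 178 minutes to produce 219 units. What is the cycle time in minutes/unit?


Formula: CT = Available Time / Number of Units
CT = 178 min / 219 units
CT = 0.81 min/unit

0.81 min/unit


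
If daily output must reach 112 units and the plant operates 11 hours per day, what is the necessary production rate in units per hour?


Formula: Production Rate = Daily Demand / Available Hours
Rate = 112 units/day / 11 hours/day
Rate = 10.2 units/hour

10.2 units/hour


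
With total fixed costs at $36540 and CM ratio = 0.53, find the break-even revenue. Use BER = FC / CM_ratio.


Formula: BER = Fixed Costs / Contribution Margin Ratio
BER = $36540 / 0.53
BER = $68943.40 (to the nearest cent)

$68943.40


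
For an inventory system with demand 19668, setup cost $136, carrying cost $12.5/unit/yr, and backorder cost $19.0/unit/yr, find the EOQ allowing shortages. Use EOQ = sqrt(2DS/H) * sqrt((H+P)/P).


Formula: EOQ* = sqrt(2DS/H) * sqrt((H+P)/P)
Base EOQ = sqrt(2*19668*136/12.5) = 654.2 units
Correction = sqrt((12.5+19.0)/19.0) = 1.28759
EOQ* = 654.2 * 1.28759 = 842.3 units

842.3 units


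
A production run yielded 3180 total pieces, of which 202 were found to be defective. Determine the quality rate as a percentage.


Formula: Quality Rate = Good Pieces / Total Pieces * 100
Good pieces = 3180 - 202 = 2978
QR = 2978 / 3180 * 100 = 93.6%

93.6%


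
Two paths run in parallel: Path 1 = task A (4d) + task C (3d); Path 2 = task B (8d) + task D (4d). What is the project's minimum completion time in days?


Path 1 = 4 + 3 = 7 days
Path 2 = 8 + 4 = 12 days
Duration = max(7, 12) = 12 days

12 days


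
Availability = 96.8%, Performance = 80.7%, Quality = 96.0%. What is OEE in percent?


Formula: OEE = Availability * Performance * Quality / 10000
A * P = 96.8% * 80.7% / 100 = 78.12%
OEE = 78.12% * 96.0% / 100 = 75.0%

75.0%


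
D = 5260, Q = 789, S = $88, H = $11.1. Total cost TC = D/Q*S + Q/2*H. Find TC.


TC = 5260/789 * 88 + 789/2 * 11.1

$4965.62


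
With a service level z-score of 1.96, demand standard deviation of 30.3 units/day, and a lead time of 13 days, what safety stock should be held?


Formula: SS = z * sigma_d * sqrt(LT)
sqrt(LT) = sqrt(13) = 3.6056
SS = 1.96 * 30.3 * 3.6056
SS = 214.1 units

214.1 units


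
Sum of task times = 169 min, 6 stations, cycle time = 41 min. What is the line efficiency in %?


Formula: Efficiency = Sum of Task Times / (N_stations * CT) * 100
Total station capacity = 6 stations * 41 min = 246 min
Efficiency = 169 / 246 * 100 = 68.7%

68.7%


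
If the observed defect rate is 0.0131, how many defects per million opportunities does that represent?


DPMO = defect_rate * 1000000 = 0.0131 * 1000000

13100


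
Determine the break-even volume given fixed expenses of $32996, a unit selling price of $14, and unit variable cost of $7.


Formula: BEQ = Fixed Costs / (Price - Variable Cost)
Contribution margin = $14 - $7 = $7/unit
BEQ = ceil($32996 / $7/unit) = ceil(4713.71) = 4714 units

4714 units


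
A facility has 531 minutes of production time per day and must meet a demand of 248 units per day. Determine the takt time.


Formula: Takt Time = Available Production Time / Customer Demand
Takt = 531 min/day / 248 units/day
Takt = 2.14 min/unit

2.14 min/unit


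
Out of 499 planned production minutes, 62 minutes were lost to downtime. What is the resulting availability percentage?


Formula: Availability = (Planned Time - Downtime) / Planned Time * 100
Uptime = 499 - 62 = 437 min
Availability = 437 / 499 * 100 = 87.6%

87.6%


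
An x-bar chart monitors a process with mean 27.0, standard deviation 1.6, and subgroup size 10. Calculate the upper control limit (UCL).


UCL = 27.0 + 3 * 1.6 / sqrt(10)

28.52


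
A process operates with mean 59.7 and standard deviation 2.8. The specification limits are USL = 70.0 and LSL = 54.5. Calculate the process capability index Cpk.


Cpu = (70.0 - 59.7) / (3 * 2.8) = 1.23
Cpl = (59.7 - 54.5) / (3 * 2.8) = 0.62
Cpk = min(1.23, 0.62) = 0.62

0.62


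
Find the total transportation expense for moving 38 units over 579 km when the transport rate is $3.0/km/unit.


TC = dist * cost * units = 579 * 3.0 * 38 = $66006.00

$66006.00


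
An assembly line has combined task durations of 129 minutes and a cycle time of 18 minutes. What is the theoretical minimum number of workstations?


Formula: N_min = ceil(Sum of Task Times / Cycle Time)
N_min = ceil(129 min / 18 min) = ceil(7.1667)
N_min = 8 stations

8


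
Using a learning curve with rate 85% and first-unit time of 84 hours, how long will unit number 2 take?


Formula: T_n = T_1 * (learning_rate)^(log2(n)) where learning_rate = rate/100
Doublings = log2(2) = 1
T_n = 84 * 0.85^1
T_n = 84 * 0.85 = 71.4 hours

71.4 hours


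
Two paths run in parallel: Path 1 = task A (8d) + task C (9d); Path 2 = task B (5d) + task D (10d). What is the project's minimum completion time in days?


Path 1 = 8 + 9 = 17 days
Path 2 = 5 + 10 = 15 days
Duration = max(17, 15) = 17 days

17 days


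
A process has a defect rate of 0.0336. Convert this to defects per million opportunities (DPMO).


DPMO = defect_rate * 1000000 = 0.0336 * 1000000

33600


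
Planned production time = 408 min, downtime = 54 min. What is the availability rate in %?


Formula: Availability = (Planned Time - Downtime) / Planned Time * 100
Uptime = 408 - 54 = 354 min
Availability = 354 / 408 * 100 = 86.8%

86.8%


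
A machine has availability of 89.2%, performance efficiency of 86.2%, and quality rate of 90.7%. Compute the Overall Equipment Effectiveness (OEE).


Formula: OEE = Availability * Performance * Quality / 10000
A * P = 89.2% * 86.2% / 100 = 76.89%
OEE = 76.89% * 90.7% / 100 = 69.7%

69.7%


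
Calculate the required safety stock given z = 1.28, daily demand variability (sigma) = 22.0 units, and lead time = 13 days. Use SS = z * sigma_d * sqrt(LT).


Formula: SS = z * sigma_d * sqrt(LT)
sqrt(LT) = sqrt(13) = 3.6056
SS = 1.28 * 22.0 * 3.6056
SS = 101.5 units

101.5 units


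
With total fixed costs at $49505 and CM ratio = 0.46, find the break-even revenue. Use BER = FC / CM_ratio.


Formula: BER = Fixed Costs / Contribution Margin Ratio
BER = $49505 / 0.46
BER = $107619.57 (to the nearest cent)

$107619.57


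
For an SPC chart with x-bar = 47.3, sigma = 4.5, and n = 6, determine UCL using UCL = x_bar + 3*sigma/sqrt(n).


UCL = 47.3 + 3 * 4.5 / sqrt(6)

52.81


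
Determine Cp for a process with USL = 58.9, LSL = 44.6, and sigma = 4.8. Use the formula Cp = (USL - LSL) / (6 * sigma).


Cp = (58.9 - 44.6) / (6 * 4.8)

0.5


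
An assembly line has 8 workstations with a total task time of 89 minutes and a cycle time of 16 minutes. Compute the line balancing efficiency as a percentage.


Formula: Efficiency = Sum of Task Times / (N_stations * CT) * 100
Total station capacity = 8 stations * 16 min = 128 min
Efficiency = 89 / 128 * 100 = 69.5%

69.5%


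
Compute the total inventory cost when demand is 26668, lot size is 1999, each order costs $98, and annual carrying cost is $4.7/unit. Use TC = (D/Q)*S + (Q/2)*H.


TC = 26668/1999 * 98 + 1999/2 * 4.7

$6005.04


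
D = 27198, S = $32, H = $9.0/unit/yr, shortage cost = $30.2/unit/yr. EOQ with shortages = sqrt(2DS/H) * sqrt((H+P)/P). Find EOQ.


Formula: EOQ* = sqrt(2DS/H) * sqrt((H+P)/P)
Base EOQ = sqrt(2*27198*32/9.0) = 439.78 units
Correction = sqrt((9.0+30.2)/30.2) = 1.1393
EOQ* = 439.78 * 1.1393 = 501.0 units

501.0 units


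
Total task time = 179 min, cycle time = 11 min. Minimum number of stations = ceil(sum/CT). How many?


Formula: N_min = ceil(Sum of Task Times / Cycle Time)
N_min = ceil(179 min / 11 min) = ceil(16.2727)
N_min = 17 stations

17


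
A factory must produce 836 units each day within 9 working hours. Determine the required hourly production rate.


Formula: Production Rate = Daily Demand / Available Hours
Rate = 836 units/day / 9 hours/day
Rate = 92.9 units/hour

92.9 units/hour


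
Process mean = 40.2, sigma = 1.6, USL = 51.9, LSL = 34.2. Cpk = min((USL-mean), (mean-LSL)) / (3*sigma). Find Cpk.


Cpu = (51.9 - 40.2) / (3 * 1.6) = 2.44
Cpl = (40.2 - 34.2) / (3 * 1.6) = 1.25
Cpk = min(2.44, 1.25) = 1.25

1.25


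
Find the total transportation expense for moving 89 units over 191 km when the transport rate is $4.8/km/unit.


TC = dist * cost * units = 191 * 4.8 * 89 = $81595.20

$81595.20


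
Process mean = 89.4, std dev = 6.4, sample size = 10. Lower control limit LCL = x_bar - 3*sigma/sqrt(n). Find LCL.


LCL = 89.4 - 3 * 6.4 / sqrt(10)

83.33


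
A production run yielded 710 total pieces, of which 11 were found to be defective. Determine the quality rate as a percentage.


Formula: Quality Rate = Good Pieces / Total Pieces * 100
Good pieces = 710 - 11 = 699
QR = 699 / 710 * 100 = 98.5%

98.5%


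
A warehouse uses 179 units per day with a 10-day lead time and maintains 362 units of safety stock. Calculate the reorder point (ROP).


Formula: ROP = (Daily Demand * Lead Time) + Safety Stock
Demand during lead time = 179 * 10 = 1790 units
ROP = 1790 + 362 = 2152 units

2152 units


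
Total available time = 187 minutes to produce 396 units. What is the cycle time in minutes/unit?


Formula: CT = Available Time / Number of Units
CT = 187 min / 396 units
CT = 0.47 min/unit

0.47 min/unit


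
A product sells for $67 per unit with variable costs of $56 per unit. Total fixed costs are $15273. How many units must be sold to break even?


Formula: BEQ = Fixed Costs / (Price - Variable Cost)
Contribution margin = $67 - $56 = $11/unit
BEQ = ceil($15273 / $11/unit) = ceil(1388.45) = 1389 units

1389 units


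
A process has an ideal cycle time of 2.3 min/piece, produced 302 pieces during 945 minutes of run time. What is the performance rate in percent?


Formula: Performance = (Ideal CT * Total Count) / Run Time * 100
Ideal output time = 2.3 * 302 = 694.6 min
Performance = 694.6 / 945 * 100 = 73.5%

73.5%


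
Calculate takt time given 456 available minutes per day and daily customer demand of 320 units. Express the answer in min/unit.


Formula: Takt Time = Available Production Time / Customer Demand
Takt = 456 min/day / 320 units/day
Takt = 1.43 min/unit

1.43 min/unit


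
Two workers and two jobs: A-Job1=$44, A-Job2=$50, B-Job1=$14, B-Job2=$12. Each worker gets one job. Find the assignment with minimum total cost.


Option 1: A->1 + B->2 = $44 + $12 = $56
Option 2: A->2 + B->1 = $50 + $14 = $64
Min cost = min($56, $64) = $56

$56


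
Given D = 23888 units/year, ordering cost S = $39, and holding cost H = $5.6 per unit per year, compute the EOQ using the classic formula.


Formula: EOQ = sqrt(2 * D * S / H)
Numerator: 2 * 23888 * 39 = 1863264
2DS/H = 1863264 / 5.6 = 332725.7
EOQ = sqrt(332725.7) = 576.8 units

576.8 units


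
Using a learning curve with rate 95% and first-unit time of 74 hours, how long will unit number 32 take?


Formula: T_n = T_1 * (learning_rate)^(log2(n)) where learning_rate = rate/100
Doublings = log2(32) = 5
T_n = 74 * 0.95^5
T_n = 74 * 0.7738 = 57.3 hours

57.3 hours


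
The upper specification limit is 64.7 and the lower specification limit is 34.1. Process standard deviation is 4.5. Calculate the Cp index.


Cp = (64.7 - 34.1) / (6 * 4.5)

1.13


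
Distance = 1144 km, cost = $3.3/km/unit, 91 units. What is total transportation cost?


TC = dist * cost * units = 1144 * 3.3 * 91 = $343543.20

$343543.20


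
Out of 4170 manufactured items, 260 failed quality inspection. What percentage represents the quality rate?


Formula: Quality Rate = Good Pieces / Total Pieces * 100
Good pieces = 4170 - 260 = 3910
QR = 3910 / 4170 * 100 = 93.8%

93.8%


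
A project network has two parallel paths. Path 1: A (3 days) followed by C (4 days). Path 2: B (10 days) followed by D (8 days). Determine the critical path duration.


Path 1 = 3 + 4 = 7 days
Path 2 = 10 + 8 = 18 days
Duration = max(7, 18) = 18 days

18 days


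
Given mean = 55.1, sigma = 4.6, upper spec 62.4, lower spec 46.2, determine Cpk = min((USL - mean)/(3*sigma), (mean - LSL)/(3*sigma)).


Cpu = (62.4 - 55.1) / (3 * 4.6) = 0.53
Cpl = (55.1 - 46.2) / (3 * 4.6) = 0.64
Cpk = min(0.53, 0.64) = 0.53

0.53


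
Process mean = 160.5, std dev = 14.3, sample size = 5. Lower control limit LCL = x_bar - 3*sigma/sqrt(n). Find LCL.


LCL = 160.5 - 3 * 14.3 / sqrt(5)

141.31


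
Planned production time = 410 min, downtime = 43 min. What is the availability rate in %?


Formula: Availability = (Planned Time - Downtime) / Planned Time * 100
Uptime = 410 - 43 = 367 min
Availability = 367 / 410 * 100 = 89.5%

89.5%


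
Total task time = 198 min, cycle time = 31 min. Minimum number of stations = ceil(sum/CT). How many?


Formula: N_min = ceil(Sum of Task Times / Cycle Time)
N_min = ceil(198 min / 31 min) = ceil(6.3871)
N_min = 7 stations

7


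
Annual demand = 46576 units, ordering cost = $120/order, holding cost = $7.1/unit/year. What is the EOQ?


Formula: EOQ = sqrt(2 * D * S / H)
Numerator: 2 * 46576 * 120 = 11178240
2DS/H = 11178240 / 7.1 = 1574400.0
EOQ = sqrt(1574400.0) = 1254.8 units

1254.8 units


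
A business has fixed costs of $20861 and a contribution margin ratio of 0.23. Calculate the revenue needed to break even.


Formula: BER = Fixed Costs / Contribution Margin Ratio
BER = $20861 / 0.23
BER = $90700.00 (to the nearest cent)

$90700.00


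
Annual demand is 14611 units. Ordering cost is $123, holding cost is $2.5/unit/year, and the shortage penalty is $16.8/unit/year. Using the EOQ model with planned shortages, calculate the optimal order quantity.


Formula: EOQ* = sqrt(2DS/H) * sqrt((H+P)/P)
Base EOQ = sqrt(2*14611*123/2.5) = 1199.05 units
Correction = sqrt((2.5+16.8)/16.8) = 1.07183
EOQ* = 1199.05 * 1.07183 = 1285.2 units

1285.2 units


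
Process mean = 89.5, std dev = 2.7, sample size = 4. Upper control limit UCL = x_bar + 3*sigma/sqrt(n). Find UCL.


UCL = 89.5 + 3 * 2.7 / sqrt(4)

93.55


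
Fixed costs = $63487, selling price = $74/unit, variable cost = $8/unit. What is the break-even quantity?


Formula: BEQ = Fixed Costs / (Price - Variable Cost)
Contribution margin = $74 - $8 = $66/unit
BEQ = ceil($63487 / $66/unit) = ceil(961.92) = 962 units

962 units


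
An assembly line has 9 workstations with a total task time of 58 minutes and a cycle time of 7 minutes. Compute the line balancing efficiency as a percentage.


Formula: Efficiency = Sum of Task Times / (N_stations * CT) * 100
Total station capacity = 9 stations * 7 min = 63 min
Efficiency = 58 / 63 * 100 = 92.1%

92.1%


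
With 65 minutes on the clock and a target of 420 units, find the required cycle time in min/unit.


Formula: CT = Available Time / Number of Units
CT = 65 min / 420 units
CT = 0.15 min/unit

0.15 min/unit


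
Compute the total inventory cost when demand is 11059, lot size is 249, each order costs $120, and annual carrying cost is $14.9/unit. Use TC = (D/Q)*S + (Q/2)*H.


TC = 11059/249 * 120 + 249/2 * 14.9

$7184.69


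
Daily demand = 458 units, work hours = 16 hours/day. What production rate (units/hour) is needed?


Formula: Production Rate = Daily Demand / Available Hours
Rate = 458 units/day / 16 hours/day
Rate = 28.6 units/hour

28.6 units/hour


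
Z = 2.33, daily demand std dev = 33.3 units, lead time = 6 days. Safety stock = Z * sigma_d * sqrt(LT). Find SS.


Formula: SS = z * sigma_d * sqrt(LT)
sqrt(LT) = sqrt(6) = 2.4495
SS = 2.33 * 33.3 * 2.4495
SS = 190.1 units

190.1 units


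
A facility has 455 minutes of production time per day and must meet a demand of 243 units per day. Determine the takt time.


Formula: Takt Time = Available Production Time / Customer Demand
Takt = 455 min/day / 243 units/day
Takt = 1.87 min/unit

1.87 min/unit


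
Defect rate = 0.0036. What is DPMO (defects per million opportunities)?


DPMO = defect_rate * 1000000 = 0.0036 * 1000000

3600


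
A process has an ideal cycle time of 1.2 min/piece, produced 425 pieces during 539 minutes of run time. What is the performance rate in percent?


Formula: Performance = (Ideal CT * Total Count) / Run Time * 100
Ideal output time = 1.2 * 425 = 510.0 min
Performance = 510.0 / 539 * 100 = 94.6%

94.6%


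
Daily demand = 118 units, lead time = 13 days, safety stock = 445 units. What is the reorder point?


Formula: ROP = (Daily Demand * Lead Time) + Safety Stock
Demand during lead time = 118 * 13 = 1534 units
ROP = 1534 + 445 = 1979 units

1979 units


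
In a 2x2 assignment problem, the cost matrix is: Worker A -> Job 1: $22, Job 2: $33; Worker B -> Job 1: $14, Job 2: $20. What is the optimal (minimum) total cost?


Option 1: A->1 + B->2 = $22 + $20 = $42
Option 2: A->2 + B->1 = $33 + $14 = $47
Min cost = min($42, $47) = $42

$42


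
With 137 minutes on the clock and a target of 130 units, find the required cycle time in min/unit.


Formula: CT = Available Time / Number of Units
CT = 137 min / 130 units
CT = 1.05 min/unit

1.05 min/unit


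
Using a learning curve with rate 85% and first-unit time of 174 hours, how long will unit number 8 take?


Formula: T_n = T_1 * (learning_rate)^(log2(n)) where learning_rate = rate/100
Doublings = log2(8) = 3
T_n = 174 * 0.85^3
T_n = 174 * 0.6141 = 106.9 hours

106.9 hours


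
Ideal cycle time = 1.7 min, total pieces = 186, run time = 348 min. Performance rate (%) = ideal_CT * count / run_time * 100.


Formula: Performance = (Ideal CT * Total Count) / Run Time * 100
Ideal output time = 1.7 * 186 = 316.2 min
Performance = 316.2 / 348 * 100 = 90.9%

90.9%


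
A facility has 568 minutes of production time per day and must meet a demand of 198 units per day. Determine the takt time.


Formula: Takt Time = Available Production Time / Customer Demand
Takt = 568 min/day / 198 units/day
Takt = 2.87 min/unit

2.87 min/unit


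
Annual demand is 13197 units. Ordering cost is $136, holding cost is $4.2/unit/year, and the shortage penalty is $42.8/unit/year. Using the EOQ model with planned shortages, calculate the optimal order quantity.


Formula: EOQ* = sqrt(2DS/H) * sqrt((H+P)/P)
Base EOQ = sqrt(2*13197*136/4.2) = 924.48 units
Correction = sqrt((4.2+42.8)/42.8) = 1.04792
EOQ* = 924.48 * 1.04792 = 968.8 units

968.8 units


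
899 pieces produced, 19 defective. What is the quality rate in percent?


Formula: Quality Rate = Good Pieces / Total Pieces * 100
Good pieces = 899 - 19 = 880
QR = 880 / 899 * 100 = 97.9%

97.9%


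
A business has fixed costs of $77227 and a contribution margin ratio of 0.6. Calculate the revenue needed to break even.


Formula: BER = Fixed Costs / Contribution Margin Ratio
BER = $77227 / 0.6
BER = $128711.67 (to the nearest cent)

$128711.67


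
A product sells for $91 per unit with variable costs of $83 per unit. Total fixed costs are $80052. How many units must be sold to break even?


Formula: BEQ = Fixed Costs / (Price - Variable Cost)
Contribution margin = $91 - $83 = $8/unit
BEQ = ceil($80052 / $8/unit) = ceil(10006.5) = 10007 units

10007 units


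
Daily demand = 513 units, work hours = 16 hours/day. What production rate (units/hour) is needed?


Formula: Production Rate = Daily Demand / Available Hours
Rate = 513 units/day / 16 hours/day
Rate = 32.1 units/hour

32.1 units/hour


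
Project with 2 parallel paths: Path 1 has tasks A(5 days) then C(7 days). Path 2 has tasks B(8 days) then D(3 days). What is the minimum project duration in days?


Path 1 = 5 + 7 = 12 days
Path 2 = 8 + 3 = 11 days
Duration = max(12, 11) = 12 days

12 days


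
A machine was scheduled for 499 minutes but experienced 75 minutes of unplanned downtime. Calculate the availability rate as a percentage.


Formula: Availability = (Planned Time - Downtime) / Planned Time * 100
Uptime = 499 - 75 = 424 min
Availability = 424 / 499 * 100 = 85.0%

85.0%


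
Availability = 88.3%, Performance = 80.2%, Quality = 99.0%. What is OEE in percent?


Formula: OEE = Availability * Performance * Quality / 10000
A * P = 88.3% * 80.2% / 100 = 70.82%
OEE = 70.82% * 99.0% / 100 = 70.1%

70.1%


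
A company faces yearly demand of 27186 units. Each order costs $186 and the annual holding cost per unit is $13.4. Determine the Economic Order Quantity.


Formula: EOQ = sqrt(2 * D * S / H)
Numerator: 2 * 27186 * 186 = 10113192
2DS/H = 10113192 / 13.4 = 754715.8
EOQ = sqrt(754715.8) = 868.7 units

868.7 units


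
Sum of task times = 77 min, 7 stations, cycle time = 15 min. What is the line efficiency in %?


Formula: Efficiency = Sum of Task Times / (N_stations * CT) * 100
Total station capacity = 7 stations * 15 min = 105 min
Efficiency = 77 / 105 * 100 = 73.3%

73.3%


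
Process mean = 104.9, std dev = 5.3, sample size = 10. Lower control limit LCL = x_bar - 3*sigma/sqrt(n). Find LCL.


LCL = 104.9 - 3 * 5.3 / sqrt(10)

99.87


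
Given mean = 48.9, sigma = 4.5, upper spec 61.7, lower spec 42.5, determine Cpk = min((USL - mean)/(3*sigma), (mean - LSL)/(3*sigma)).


Cpu = (61.7 - 48.9) / (3 * 4.5) = 0.95
Cpl = (48.9 - 42.5) / (3 * 4.5) = 0.47
Cpk = min(0.95, 0.47) = 0.47

0.47


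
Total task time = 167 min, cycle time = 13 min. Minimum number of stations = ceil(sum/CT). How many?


Formula: N_min = ceil(Sum of Task Times / Cycle Time)
N_min = ceil(167 min / 13 min) = ceil(12.8462)
N_min = 13 stations

13


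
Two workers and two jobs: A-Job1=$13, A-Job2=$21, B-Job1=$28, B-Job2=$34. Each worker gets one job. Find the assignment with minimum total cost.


Option 1: A->1 + B->2 = $13 + $34 = $47
Option 2: A->2 + B->1 = $21 + $28 = $49
Min cost = min($47, $49) = $47

$47


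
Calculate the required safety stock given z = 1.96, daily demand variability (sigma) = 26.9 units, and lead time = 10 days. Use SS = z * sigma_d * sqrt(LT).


Formula: SS = z * sigma_d * sqrt(LT)
sqrt(LT) = sqrt(10) = 3.1623
SS = 1.96 * 26.9 * 3.1623
SS = 166.7 units

166.7 units


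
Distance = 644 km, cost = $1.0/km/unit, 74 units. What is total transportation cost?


TC = dist * cost * units = 644 * 1.0 * 74 = $47656.00

$47656.00


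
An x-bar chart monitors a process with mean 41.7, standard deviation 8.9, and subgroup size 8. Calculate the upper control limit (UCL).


UCL = 41.7 + 3 * 8.9 / sqrt(8)

51.14


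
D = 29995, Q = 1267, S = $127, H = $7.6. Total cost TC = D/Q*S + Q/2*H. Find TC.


TC = 29995/1267 * 127 + 1267/2 * 7.6

$7821.20


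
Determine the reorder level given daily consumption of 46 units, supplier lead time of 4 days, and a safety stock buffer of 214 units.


Formula: ROP = (Daily Demand * Lead Time) + Safety Stock
Demand during lead time = 46 * 4 = 184 units
ROP = 184 + 214 = 398 units

398 units


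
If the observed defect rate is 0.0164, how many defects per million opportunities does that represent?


DPMO = defect_rate * 1000000 = 0.0164 * 1000000

16400


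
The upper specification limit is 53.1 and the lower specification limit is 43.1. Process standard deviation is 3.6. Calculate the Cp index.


Cp = (53.1 - 43.1) / (6 * 3.6)

0.46


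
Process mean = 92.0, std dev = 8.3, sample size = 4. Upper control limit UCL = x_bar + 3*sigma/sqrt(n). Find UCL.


UCL = 92.0 + 3 * 8.3 / sqrt(4)

104.45


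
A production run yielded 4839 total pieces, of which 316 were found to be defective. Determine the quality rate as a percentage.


Formula: Quality Rate = Good Pieces / Total Pieces * 100
Good pieces = 4839 - 316 = 4523
QR = 4523 / 4839 * 100 = 93.5%

93.5%


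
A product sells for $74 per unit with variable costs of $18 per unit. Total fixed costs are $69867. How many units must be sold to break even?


Formula: BEQ = Fixed Costs / (Price - Variable Cost)
Contribution margin = $74 - $18 = $56/unit
BEQ = ceil($69867 / $56/unit) = ceil(1247.62) = 1248 units

1248 units


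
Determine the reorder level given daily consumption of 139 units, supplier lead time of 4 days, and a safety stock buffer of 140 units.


Formula: ROP = (Daily Demand * Lead Time) + Safety Stock
Demand during lead time = 139 * 4 = 556 units
ROP = 556 + 140 = 696 units

696 units


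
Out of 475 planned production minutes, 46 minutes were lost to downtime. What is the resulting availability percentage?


Formula: Availability = (Planned Time - Downtime) / Planned Time * 100
Uptime = 475 - 46 = 429 min
Availability = 429 / 475 * 100 = 90.3%

90.3%


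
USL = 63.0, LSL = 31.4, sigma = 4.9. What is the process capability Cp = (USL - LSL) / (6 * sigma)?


Cp = (63.0 - 31.4) / (6 * 4.9)

1.07


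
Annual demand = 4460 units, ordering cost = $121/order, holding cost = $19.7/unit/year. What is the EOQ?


Formula: EOQ = sqrt(2 * D * S / H)
Numerator: 2 * 4460 * 121 = 1079320
2DS/H = 1079320 / 19.7 = 54787.8
EOQ = sqrt(54787.8) = 234.1 units

234.1 units


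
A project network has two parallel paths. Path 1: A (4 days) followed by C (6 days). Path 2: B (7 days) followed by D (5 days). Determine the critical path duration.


Path 1 = 4 + 6 = 10 days
Path 2 = 7 + 5 = 12 days
Duration = max(10, 12) = 12 days

12 days


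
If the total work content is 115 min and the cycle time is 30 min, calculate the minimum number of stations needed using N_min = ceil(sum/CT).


Formula: N_min = ceil(Sum of Task Times / Cycle Time)
N_min = ceil(115 min / 30 min) = ceil(3.8333)
N_min = 4 stations

4


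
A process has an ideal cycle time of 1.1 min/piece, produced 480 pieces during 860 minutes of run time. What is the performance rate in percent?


Formula: Performance = (Ideal CT * Total Count) / Run Time * 100
Ideal output time = 1.1 * 480 = 528.0 min
Performance = 528.0 / 860 * 100 = 61.4%

61.4%


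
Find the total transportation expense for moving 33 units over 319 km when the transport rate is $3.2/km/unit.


TC = dist * cost * units = 319 * 3.2 * 33 = $33686.40

$33686.40


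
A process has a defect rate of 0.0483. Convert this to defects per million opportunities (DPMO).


DPMO = defect_rate * 1000000 = 0.0483 * 1000000

48300


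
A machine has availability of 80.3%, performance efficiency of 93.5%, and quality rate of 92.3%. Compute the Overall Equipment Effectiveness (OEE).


Formula: OEE = Availability * Performance * Quality / 10000
A * P = 80.3% * 93.5% / 100 = 75.08%
OEE = 75.08% * 92.3% / 100 = 69.3%

69.3%


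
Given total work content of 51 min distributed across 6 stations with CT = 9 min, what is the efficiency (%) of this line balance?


Formula: Efficiency = Sum of Task Times / (N_stations * CT) * 100
Total station capacity = 6 stations * 9 min = 54 min
Efficiency = 51 / 54 * 100 = 94.4%

94.4%


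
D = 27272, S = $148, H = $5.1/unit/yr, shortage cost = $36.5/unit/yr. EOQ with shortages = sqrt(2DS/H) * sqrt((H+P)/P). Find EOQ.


Formula: EOQ* = sqrt(2DS/H) * sqrt((H+P)/P)
Base EOQ = sqrt(2*27272*148/5.1) = 1258.11 units
Correction = sqrt((5.1+36.5)/36.5) = 1.06758
EOQ* = 1258.11 * 1.06758 = 1343.1 units

1343.1 units


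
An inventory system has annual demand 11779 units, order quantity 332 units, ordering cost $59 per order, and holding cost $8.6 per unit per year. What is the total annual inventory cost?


TC = 11779/332 * 59 + 332/2 * 8.6

$3520.86


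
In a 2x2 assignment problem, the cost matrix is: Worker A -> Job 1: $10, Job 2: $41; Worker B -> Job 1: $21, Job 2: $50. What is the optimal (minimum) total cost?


Option 1: A->1 + B->2 = $10 + $50 = $60
Option 2: A->2 + B->1 = $41 + $21 = $62
Min cost = min($60, $62) = $60

$60


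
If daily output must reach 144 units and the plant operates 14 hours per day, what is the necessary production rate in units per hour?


Formula: Production Rate = Daily Demand / Available Hours
Rate = 144 units/day / 14 hours/day
Rate = 10.3 units/hour

10.3 units/hour


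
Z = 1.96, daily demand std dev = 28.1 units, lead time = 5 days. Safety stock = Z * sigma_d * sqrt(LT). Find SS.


Formula: SS = z * sigma_d * sqrt(LT)
sqrt(LT) = sqrt(5) = 2.2361
SS = 1.96 * 28.1 * 2.2361
SS = 123.2 units

123.2 units


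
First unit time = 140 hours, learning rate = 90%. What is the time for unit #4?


Formula: T_n = T_1 * (learning_rate)^(log2(n)) where learning_rate = rate/100
Doublings = log2(4) = 2
T_n = 140 * 0.9^2
T_n = 140 * 0.81 = 113.4 hours

113.4 hours


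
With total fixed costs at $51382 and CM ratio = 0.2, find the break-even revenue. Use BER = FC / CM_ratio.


Formula: BER = Fixed Costs / Contribution Margin Ratio
BER = $51382 / 0.2
BER = $256910.00 (to the nearest cent)

$256910.00


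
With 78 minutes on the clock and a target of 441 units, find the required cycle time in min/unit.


Formula: CT = Available Time / Number of Units
CT = 78 min / 441 units
CT = 0.18 min/unit

0.18 min/unit


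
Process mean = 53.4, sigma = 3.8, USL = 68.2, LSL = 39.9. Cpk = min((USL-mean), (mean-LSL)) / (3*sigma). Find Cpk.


Cpu = (68.2 - 53.4) / (3 * 3.8) = 1.3
Cpl = (53.4 - 39.9) / (3 * 3.8) = 1.18
Cpk = min(1.3, 1.18) = 1.18

1.18


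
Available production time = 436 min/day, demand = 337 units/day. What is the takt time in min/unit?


Formula: Takt Time = Available Production Time / Customer Demand
Takt = 436 min/day / 337 units/day
Takt = 1.29 min/unit

1.29 min/unit


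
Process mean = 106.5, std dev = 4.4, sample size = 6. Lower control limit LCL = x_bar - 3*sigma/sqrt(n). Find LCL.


LCL = 106.5 - 3 * 4.4 / sqrt(6)

101.11


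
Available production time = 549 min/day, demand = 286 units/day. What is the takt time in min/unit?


Formula: Takt Time = Available Production Time / Customer Demand
Takt = 549 min/day / 286 units/day
Takt = 1.92 min/unit

1.92 min/unit


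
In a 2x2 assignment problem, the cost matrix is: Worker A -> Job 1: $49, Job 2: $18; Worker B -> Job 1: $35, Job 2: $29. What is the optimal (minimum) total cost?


Option 1: A->1 + B->2 = $49 + $29 = $78
Option 2: A->2 + B->1 = $18 + $35 = $53
Min cost = min($78, $53) = $53

$53


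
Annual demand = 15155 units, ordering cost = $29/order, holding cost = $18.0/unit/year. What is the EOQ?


Formula: EOQ = sqrt(2 * D * S / H)
Numerator: 2 * 15155 * 29 = 878990
2DS/H = 878990 / 18.0 = 48832.8
EOQ = sqrt(48832.8) = 221.0 units

221.0 units


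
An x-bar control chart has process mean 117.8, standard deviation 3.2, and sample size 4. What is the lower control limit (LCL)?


LCL = 117.8 - 3 * 3.2 / sqrt(4)

113.0


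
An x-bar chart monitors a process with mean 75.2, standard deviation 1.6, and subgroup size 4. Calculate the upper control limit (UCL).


UCL = 75.2 + 3 * 1.6 / sqrt(4)

77.6


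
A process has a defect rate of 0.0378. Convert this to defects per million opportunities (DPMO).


DPMO = defect_rate * 1000000 = 0.0378 * 1000000

37800


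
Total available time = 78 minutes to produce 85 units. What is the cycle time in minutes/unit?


Formula: CT = Available Time / Number of Units
CT = 78 min / 85 units
CT = 0.92 min/unit

0.92 min/unit


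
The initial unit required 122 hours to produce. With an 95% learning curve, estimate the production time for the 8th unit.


Formula: T_n = T_1 * (learning_rate)^(log2(n)) where learning_rate = rate/100
Doublings = log2(8) = 3
T_n = 122 * 0.95^3
T_n = 122 * 0.8574 = 104.6 hours

104.6 hours


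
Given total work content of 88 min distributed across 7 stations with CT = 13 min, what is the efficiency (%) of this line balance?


Formula: Efficiency = Sum of Task Times / (N_stations * CT) * 100
Total station capacity = 7 stations * 13 min = 91 min
Efficiency = 88 / 91 * 100 = 96.7%

96.7%


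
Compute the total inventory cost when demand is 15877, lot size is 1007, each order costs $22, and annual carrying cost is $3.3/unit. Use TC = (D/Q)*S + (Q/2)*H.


TC = 15877/1007 * 22 + 1007/2 * 3.3

$2008.42


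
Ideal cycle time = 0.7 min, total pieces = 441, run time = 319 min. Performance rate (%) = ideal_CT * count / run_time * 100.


Formula: Performance = (Ideal CT * Total Count) / Run Time * 100
Ideal output time = 0.7 * 441 = 308.7 min
Performance = 308.7 / 319 * 100 = 96.8%

96.8%


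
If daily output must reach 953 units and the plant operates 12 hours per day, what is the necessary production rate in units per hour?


Formula: Production Rate = Daily Demand / Available Hours
Rate = 953 units/day / 12 hours/day
Rate = 79.4 units/hour

79.4 units/hour


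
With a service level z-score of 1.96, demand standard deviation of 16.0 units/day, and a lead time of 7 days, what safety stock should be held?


Formula: SS = z * sigma_d * sqrt(LT)
sqrt(LT) = sqrt(7) = 2.6458
SS = 1.96 * 16.0 * 2.6458
SS = 83.0 units

83.0 units


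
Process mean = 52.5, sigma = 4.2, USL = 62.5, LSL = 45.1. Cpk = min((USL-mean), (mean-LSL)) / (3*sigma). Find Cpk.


Cpu = (62.5 - 52.5) / (3 * 4.2) = 0.79
Cpl = (52.5 - 45.1) / (3 * 4.2) = 0.59
Cpk = min(0.79, 0.59) = 0.59

0.59


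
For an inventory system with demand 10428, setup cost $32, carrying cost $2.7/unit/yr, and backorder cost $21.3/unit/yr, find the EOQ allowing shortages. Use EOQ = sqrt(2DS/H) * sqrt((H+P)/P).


Formula: EOQ* = sqrt(2DS/H) * sqrt((H+P)/P)
Base EOQ = sqrt(2*10428*32/2.7) = 497.17 units
Correction = sqrt((2.7+21.3)/21.3) = 1.06149
EOQ* = 497.17 * 1.06149 = 527.7 units

527.7 units


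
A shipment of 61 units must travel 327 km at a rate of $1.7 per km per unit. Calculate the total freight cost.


TC = dist * cost * units = 327 * 1.7 * 61 = $33909.90

$33909.90


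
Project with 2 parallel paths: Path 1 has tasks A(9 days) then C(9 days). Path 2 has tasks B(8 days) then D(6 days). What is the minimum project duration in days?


Path 1 = 9 + 9 = 18 days
Path 2 = 8 + 6 = 14 days
Duration = max(18, 14) = 18 days

18 days


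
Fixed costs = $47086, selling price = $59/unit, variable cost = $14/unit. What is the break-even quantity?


Formula: BEQ = Fixed Costs / (Price - Variable Cost)
Contribution margin = $59 - $14 = $45/unit
BEQ = ceil($47086 / $45/unit) = ceil(1046.36) = 1047 units

1047 units


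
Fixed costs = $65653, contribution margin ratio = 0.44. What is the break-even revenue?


Formula: BER = Fixed Costs / Contribution Margin Ratio
BER = $65653 / 0.44
BER = $149211.36 (to the nearest cent)

$149211.36


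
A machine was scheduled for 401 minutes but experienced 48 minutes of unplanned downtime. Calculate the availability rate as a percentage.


Formula: Availability = (Planned Time - Downtime) / Planned Time * 100
Uptime = 401 - 48 = 353 min
Availability = 353 / 401 * 100 = 88.0%

88.0%


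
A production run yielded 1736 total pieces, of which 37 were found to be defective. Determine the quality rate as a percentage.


Formula: Quality Rate = Good Pieces / Total Pieces * 100
Good pieces = 1736 - 37 = 1699
QR = 1699 / 1736 * 100 = 97.9%

97.9%


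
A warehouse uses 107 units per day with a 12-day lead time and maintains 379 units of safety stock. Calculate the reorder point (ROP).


Formula: ROP = (Daily Demand * Lead Time) + Safety Stock
Demand during lead time = 107 * 12 = 1284 units
ROP = 1284 + 379 = 1663 units

1663 units


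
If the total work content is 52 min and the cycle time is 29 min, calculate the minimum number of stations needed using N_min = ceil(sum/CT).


Formula: N_min = ceil(Sum of Task Times / Cycle Time)
N_min = ceil(52 min / 29 min) = ceil(1.7931)
N_min = 2 stations

2


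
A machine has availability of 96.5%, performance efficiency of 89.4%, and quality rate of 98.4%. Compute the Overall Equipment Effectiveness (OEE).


Formula: OEE = Availability * Performance * Quality / 10000
A * P = 96.5% * 89.4% / 100 = 86.27%
OEE = 86.27% * 98.4% / 100 = 84.9%

84.9%


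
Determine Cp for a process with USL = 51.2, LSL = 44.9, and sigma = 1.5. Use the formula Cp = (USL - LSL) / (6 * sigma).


Cp = (51.2 - 44.9) / (6 * 1.5)

0.7


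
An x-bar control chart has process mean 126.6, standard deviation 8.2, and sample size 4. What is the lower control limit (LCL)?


LCL = 126.6 - 3 * 8.2 / sqrt(4)

114.3


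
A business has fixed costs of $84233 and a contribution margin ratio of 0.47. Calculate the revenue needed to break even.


Formula: BER = Fixed Costs / Contribution Margin Ratio
BER = $84233 / 0.47
BER = $179219.15 (to the nearest cent)

$179219.15


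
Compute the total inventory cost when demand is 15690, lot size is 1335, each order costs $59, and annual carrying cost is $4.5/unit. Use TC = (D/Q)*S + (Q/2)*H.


TC = 15690/1335 * 59 + 1335/2 * 4.5

$3697.17


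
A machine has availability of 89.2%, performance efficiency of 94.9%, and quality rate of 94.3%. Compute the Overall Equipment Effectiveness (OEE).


Formula: OEE = Availability * Performance * Quality / 10000
A * P = 89.2% * 94.9% / 100 = 84.65%
OEE = 84.65% * 94.3% / 100 = 79.8%

79.8%


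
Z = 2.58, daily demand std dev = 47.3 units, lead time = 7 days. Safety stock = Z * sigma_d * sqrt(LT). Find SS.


Formula: SS = z * sigma_d * sqrt(LT)
sqrt(LT) = sqrt(7) = 2.6458
SS = 2.58 * 47.3 * 2.6458
SS = 322.9 units

322.9 units


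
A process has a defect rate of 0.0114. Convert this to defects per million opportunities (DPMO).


DPMO = defect_rate * 1000000 = 0.0114 * 1000000

11400


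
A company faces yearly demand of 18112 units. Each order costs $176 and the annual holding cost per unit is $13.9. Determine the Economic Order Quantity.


Formula: EOQ = sqrt(2 * D * S / H)
Numerator: 2 * 18112 * 176 = 6375424
2DS/H = 6375424 / 13.9 = 458663.6
EOQ = sqrt(458663.6) = 677.2 units

677.2 units


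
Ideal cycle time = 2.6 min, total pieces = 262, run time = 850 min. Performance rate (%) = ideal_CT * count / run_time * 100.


Formula: Performance = (Ideal CT * Total Count) / Run Time * 100
Ideal output time = 2.6 * 262 = 681.2 min
Performance = 681.2 / 850 * 100 = 80.1%

80.1%


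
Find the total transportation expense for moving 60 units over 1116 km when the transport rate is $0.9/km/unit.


TC = dist * cost * units = 1116 * 0.9 * 60 = $60264.00

$60264.00


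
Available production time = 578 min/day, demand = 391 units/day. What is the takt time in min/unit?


Formula: Takt Time = Available Production Time / Customer Demand
Takt = 578 min/day / 391 units/day
Takt = 1.48 min/unit

1.48 min/unit


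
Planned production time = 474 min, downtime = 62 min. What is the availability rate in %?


Formula: Availability = (Planned Time - Downtime) / Planned Time * 100
Uptime = 474 - 62 = 412 min
Availability = 412 / 474 * 100 = 86.9%

86.9%


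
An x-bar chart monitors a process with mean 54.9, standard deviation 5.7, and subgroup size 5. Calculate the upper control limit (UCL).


UCL = 54.9 + 3 * 5.7 / sqrt(5)

62.55


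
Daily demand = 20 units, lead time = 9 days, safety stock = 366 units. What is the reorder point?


Formula: ROP = (Daily Demand * Lead Time) + Safety Stock
Demand during lead time = 20 * 9 = 180 units
ROP = 180 + 366 = 546 units

546 units


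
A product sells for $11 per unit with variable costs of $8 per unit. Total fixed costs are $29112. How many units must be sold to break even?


Formula: BEQ = Fixed Costs / (Price - Variable Cost)
Contribution margin = $11 - $8 = $3/unit
BEQ = ceil($29112 / $3/unit) = ceil(9704.0) = 9704 units

9704 units


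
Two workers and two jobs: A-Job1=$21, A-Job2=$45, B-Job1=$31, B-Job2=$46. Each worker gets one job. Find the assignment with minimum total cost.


Option 1: A->1 + B->2 = $21 + $46 = $67
Option 2: A->2 + B->1 = $45 + $31 = $76
Min cost = min($67, $76) = $67

$67


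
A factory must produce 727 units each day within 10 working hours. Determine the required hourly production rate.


Formula: Production Rate = Daily Demand / Available Hours
Rate = 727 units/day / 10 hours/day
Rate = 72.7 units/hour

72.7 units/hour
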